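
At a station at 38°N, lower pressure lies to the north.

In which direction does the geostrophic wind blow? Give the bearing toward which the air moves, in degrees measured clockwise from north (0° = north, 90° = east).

The pressure-gradient force points toward the north (bearing 000°).
Geostrophic balance: in the Northern Hemisphere the Coriolis force deflects motion to the right, so the geostrophic wind blows 90° to the right of the pressure-gradient force (low pressure on the left).
Rotating 000° by 90° clockwise gives 090° — the wind blows toward the east.

090°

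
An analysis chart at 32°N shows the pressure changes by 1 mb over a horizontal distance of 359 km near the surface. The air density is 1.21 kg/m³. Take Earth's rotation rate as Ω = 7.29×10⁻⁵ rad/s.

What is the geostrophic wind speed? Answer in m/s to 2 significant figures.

3.0 m/s

Coriolis parameter at 32°N:
f = 2Ω sin φ = 2 × 7.29×10⁻⁵ × sin 32° = 7.73×10⁻⁵ s⁻¹
Pressure gradient: |∂P/∂n| = 100 Pa / 359000 m = 2.79×10⁻⁴ Pa/m
Geostrophic balance (pressure-gradient force = Coriolis force):
V_g = (1/(fρ)) |∂P/∂n| = 2.79×10⁻⁴ / (7.73×10⁻⁵ × 1.21) = 2.98 m/s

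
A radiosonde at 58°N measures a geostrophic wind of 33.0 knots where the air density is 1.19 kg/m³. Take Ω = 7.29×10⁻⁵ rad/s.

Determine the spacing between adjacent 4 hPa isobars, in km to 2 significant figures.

160 km

Coriolis parameter at 58°N:
f = 2Ω sin φ = 2 × 7.29×10⁻⁵ × sin 58° = 1.24×10⁻⁴ s⁻¹
Wind speed in SI: 33.0 knots = 17.0 m/s
Geostrophic balance rearranged: |∂P/∂n| = f ρ V_g
|∂P/∂n| = 1.24×10⁻⁴ × 1.19 × 17.0 = 2.50×10⁻³ Pa/m
Isobar spacing: Δn = ΔP/|∂P/∂n| = 400 Pa / 2.50×10⁻³ Pa/m = 160134 m ≈ 160 km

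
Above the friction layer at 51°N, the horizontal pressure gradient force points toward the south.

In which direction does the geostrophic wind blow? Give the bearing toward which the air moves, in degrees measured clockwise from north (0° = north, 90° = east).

The pressure-gradient force points toward the south (bearing 180°).
Geostrophic balance: in the Northern Hemisphere the Coriolis force deflects motion to the right, so the geostrophic wind blows 90° to the right of the pressure-gradient force (low pressure on the left).
Rotating 180° by 90° clockwise gives 270° — the wind blows toward the west.

270°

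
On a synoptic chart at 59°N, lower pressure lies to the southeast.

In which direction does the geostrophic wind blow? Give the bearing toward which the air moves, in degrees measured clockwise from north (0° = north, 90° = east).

225°

The pressure-gradient force points toward the southeast (bearing 135°).
Geostrophic balance: in the Northern Hemisphere the Coriolis force deflects motion to the right, so the geostrophic wind blows 90° to the right of the pressure-gradient force (low pressure on the left).
Rotating 135° by 90° clockwise gives 225° — the wind blows toward the southwest.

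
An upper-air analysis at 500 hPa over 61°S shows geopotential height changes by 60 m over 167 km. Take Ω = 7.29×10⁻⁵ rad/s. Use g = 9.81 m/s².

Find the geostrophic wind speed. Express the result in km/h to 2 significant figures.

Coriolis parameter at 61°S:
f = 2Ω sin φ = 2 × 7.29×10⁻⁵ × sin 61° = 1.28×10⁻⁴ s⁻¹
Height gradient: |∂Z/∂n| = 60 m / 167000 m = 3.59×10⁻⁴
On a pressure surface, geostrophic balance gives V_g = (g/f)|∂Z/∂n|:
V_g = 9.81 × 3.59×10⁻⁴ / 1.28×10⁻⁴ = 27.6 m/s
Converting: 27.6 m/s × 3.6 = 100 km/h

100 km/h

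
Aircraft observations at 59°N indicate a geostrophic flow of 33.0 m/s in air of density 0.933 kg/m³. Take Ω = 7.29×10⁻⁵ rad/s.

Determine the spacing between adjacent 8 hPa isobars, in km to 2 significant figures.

Coriolis parameter at 59°N:
f = 2Ω sin φ = 2 × 7.29×10⁻⁵ × sin 59° = 1.25×10⁻⁴ s⁻¹
Geostrophic balance rearranged: |∂P/∂n| = f ρ V_g
|∂P/∂n| = 1.25×10⁻⁴ × 0.933 × 33.0 = 3.85×10⁻³ Pa/m
Isobar spacing: Δn = ΔP/|∂P/∂n| = 800 Pa / 3.85×10⁻³ Pa/m = 207908 m ≈ 210 km

210 km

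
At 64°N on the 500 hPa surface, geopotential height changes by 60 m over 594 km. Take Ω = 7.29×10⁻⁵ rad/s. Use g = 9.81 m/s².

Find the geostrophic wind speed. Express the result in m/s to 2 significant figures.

Coriolis parameter at 64°N:
f = 2Ω sin φ = 2 × 7.29×10⁻⁵ × sin 64° = 1.31×10⁻⁴ s⁻¹
Height gradient: |∂Z/∂n| = 60 m / 594000 m = 1.01×10⁻⁴
On a pressure surface, geostrophic balance gives V_g = (g/f)|∂Z/∂n|:
V_g = 9.81 × 1.01×10⁻⁴ / 1.31×10⁻⁴ = 7.56 m/s

7.6 m/s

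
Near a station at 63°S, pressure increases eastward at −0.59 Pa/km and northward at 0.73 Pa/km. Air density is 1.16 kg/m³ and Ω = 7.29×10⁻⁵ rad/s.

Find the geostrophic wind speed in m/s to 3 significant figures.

Coriolis parameter at 63°S:
f = 2Ω sin φ = 2 × 7.29×10⁻⁵ × sin 63° = 1.30×10⁻⁴ s⁻¹
In the Southern Hemisphere f is negative: f = −1.30×10⁻⁴ s⁻¹.
Component geostrophic relations (x east, y north):
u_g = −(1/(fρ)) ∂P/∂y,  v_g = (1/(fρ)) ∂P/∂x
u_g = −(0.73×10⁻³)/(−1.30×10⁻⁴ × 1.16) = 4.84 m/s;  v_g = (−0.59×10⁻³)/(−1.30×10⁻⁴ × 1.16) = 3.92 m/s
|V_g| = √(u_g² + v_g²) = 6.23 m/s

6.23 m/s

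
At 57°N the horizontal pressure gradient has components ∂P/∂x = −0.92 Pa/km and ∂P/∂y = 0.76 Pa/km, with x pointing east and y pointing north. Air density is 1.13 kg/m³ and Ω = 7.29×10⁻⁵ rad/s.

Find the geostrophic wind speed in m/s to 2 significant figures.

Coriolis parameter at 57°N:
f = 2Ω sin φ = 2 × 7.29×10⁻⁵ × sin 57° = 1.22×10⁻⁴ s⁻¹
Component geostrophic relations (x east, y north):
u_g = −(1/(fρ)) ∂P/∂y,  v_g = (1/(fρ)) ∂P/∂x
u_g = −(0.76×10⁻³)/(1.22×10⁻⁴ × 1.13) = −5.50 m/s;  v_g = (−0.92×10⁻³)/(1.22×10⁻⁴ × 1.13) = −6.66 m/s
|V_g| = √(u_g² + v_g²) = 8.64 m/s

8.6 m/s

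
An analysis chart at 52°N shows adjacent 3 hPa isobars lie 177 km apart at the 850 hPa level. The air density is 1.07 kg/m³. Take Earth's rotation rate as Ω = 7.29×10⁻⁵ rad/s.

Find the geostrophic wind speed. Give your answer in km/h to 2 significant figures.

Coriolis parameter at 52°N:
f = 2Ω sin φ = 2 × 7.29×10⁻⁵ × sin 52° = 1.15×10⁻⁴ s⁻¹
Pressure gradient: |∂P/∂n| = 300 Pa / 177000 m = 1.69×10⁻³ Pa/m
Geostrophic balance (pressure-gradient force = Coriolis force):
V_g = (1/(fρ)) |∂P/∂n| = 1.69×10⁻³ / (1.15×10⁻⁴ × 1.07) = 13.8 m/s
Converting: 13.8 m/s × 3.6 = 50 km/h

50 km/h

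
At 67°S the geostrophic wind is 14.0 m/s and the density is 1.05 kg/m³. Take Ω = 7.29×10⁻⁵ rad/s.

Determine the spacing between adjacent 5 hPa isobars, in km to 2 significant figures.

250 km

Coriolis parameter at 67°S:
f = 2Ω sin φ = 2 × 7.29×10⁻⁵ × sin 67° = 1.34×10⁻⁴ s⁻¹
Geostrophic balance rearranged: |∂P/∂n| = f ρ V_g
|∂P/∂n| = 1.34×10⁻⁴ × 1.05 × 14.0 = 1.97×10⁻³ Pa/m
Isobar spacing: Δn = ΔP/|∂P/∂n| = 500 Pa / 1.97×10⁻³ Pa/m = 253436 m ≈ 250 km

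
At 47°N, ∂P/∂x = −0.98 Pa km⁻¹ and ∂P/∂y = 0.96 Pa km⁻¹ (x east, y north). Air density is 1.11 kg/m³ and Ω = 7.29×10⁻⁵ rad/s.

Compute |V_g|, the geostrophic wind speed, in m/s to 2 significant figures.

12 m/s

Coriolis parameter at 47°N:
f = 2Ω sin φ = 2 × 7.29×10⁻⁵ × sin 47° = 1.07×10⁻⁴ s⁻¹
Component geostrophic relations (x east, y north):
u_g = −(1/(fρ)) ∂P/∂y,  v_g = (1/(fρ)) ∂P/∂x
u_g = −(0.96×10⁻³)/(1.07×10⁻⁴ × 1.11) = −8.11 m/s;  v_g = (−0.98×10⁻³)/(1.07×10⁻⁴ × 1.11) = −8.28 m/s
|V_g| = √(u_g² + v_g²) = 11.6 m/s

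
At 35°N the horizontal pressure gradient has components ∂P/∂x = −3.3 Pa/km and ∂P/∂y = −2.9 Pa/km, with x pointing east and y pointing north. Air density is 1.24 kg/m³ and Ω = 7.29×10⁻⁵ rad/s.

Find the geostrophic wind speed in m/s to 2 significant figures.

42 m/s

Coriolis parameter at 35°N:
f = 2Ω sin φ = 2 × 7.29×10⁻⁵ × sin 35° = 8.36×10⁻⁵ s⁻¹
Component geostrophic relations (x east, y north):
u_g = −(1/(fρ)) ∂P/∂y,  v_g = (1/(fρ)) ∂P/∂x
u_g = −(−2.9×10⁻³)/(8.36×10⁻⁵ × 1.24) = 28.0 m/s;  v_g = (−3.3×10⁻³)/(8.36×10⁻⁵ × 1.24) = −31.8 m/s
|V_g| = √(u_g² + v_g²) = 42.4 m/s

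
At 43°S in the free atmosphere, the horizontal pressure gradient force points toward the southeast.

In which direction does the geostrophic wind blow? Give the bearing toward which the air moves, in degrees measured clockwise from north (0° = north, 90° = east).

045°

The pressure-gradient force points toward the southeast (bearing 135°).
Geostrophic balance: in the Southern Hemisphere the Coriolis force deflects motion to the left, so the geostrophic wind blows 90° to the left of the pressure-gradient force (low pressure on the right).
Rotating 135° by 90° counterclockwise gives 045° — the wind blows toward the northeast.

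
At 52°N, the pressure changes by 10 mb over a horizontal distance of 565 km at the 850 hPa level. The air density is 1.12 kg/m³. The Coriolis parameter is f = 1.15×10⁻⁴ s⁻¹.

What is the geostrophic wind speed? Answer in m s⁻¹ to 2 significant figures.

Pressure gradient: |∂P/∂n| = 1000 Pa / 565000 m = 1.77×10⁻³ Pa/m
Geostrophic balance (pressure-gradient force = Coriolis force):
V_g = (1/(fρ)) |∂P/∂n| = 1.77×10⁻³ / (1.15×10⁻⁴ × 1.12) = 13.7 m/s

14 m s⁻¹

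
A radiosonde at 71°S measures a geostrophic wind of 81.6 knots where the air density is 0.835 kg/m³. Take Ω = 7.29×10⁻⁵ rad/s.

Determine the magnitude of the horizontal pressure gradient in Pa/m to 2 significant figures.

4.8×10⁻³ Pa/m

Coriolis parameter at 71°S:
f = 2Ω sin φ = 2 × 7.29×10⁻⁵ × sin 71° = 1.38×10⁻⁴ s⁻¹
Wind speed in SI: 81.6 knots = 42.0 m/s
Geostrophic balance rearranged: |∂P/∂n| = f ρ V_g
|∂P/∂n| = 1.38×10⁻⁴ × 0.835 × 42.0 = 4.83×10⁻³ Pa/m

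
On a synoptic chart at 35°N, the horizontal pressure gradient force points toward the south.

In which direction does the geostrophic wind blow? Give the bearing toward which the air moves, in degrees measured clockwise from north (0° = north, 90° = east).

The pressure-gradient force points toward the south (bearing 180°).
Geostrophic balance: in the Northern Hemisphere the Coriolis force deflects motion to the right, so the geostrophic wind blows 90° to the right of the pressure-gradient force (low pressure on the left).
Rotating 180° by 90° clockwise gives 270° — the wind blows toward the west.

270°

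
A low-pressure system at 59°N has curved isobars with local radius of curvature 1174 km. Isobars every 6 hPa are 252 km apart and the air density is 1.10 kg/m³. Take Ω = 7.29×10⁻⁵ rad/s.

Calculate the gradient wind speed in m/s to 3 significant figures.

Coriolis parameter at 59°N:
f = 2Ω sin φ = 2 × 7.29×10⁻⁵ × sin 59° = 1.25×10⁻⁴ s⁻¹
Pressure gradient: |∂P/∂n| = 600 Pa / 252000 m = 2.38×10⁻³ Pa/m
Geostrophic speed: V_g = |∂P/∂n|/(fρ) = 2.38×10⁻³/(1.25×10⁻⁴ × 1.10) = 17.3 m/s
Around a low, centrifugal force acts outward with Coriolis, so pressure-gradient force balances both:
(1/ρ)|∂P/∂n| = fV + V²/R  →  V² + fR·V − fR·V_g = 0
With fR = 1.25×10⁻⁴ × 1174×10³ m = 147 m/s:
V = [−fR + √((fR)² + 4 fR V_g)]/2 = [−147 + √(147² + 4×147×17.3)]/2 = 15.7 m/s
Subgeostrophic (V < V_g = 17.3 m/s), as expected around a low.

15.7 m/s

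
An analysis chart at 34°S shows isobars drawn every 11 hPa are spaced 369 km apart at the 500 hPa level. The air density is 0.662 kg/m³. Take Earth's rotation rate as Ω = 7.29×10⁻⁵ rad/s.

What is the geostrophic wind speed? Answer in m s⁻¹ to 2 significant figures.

55 m s⁻¹

Coriolis parameter at 34°S:
f = 2Ω sin φ = 2 × 7.29×10⁻⁵ × sin 34° = 8.15×10⁻⁵ s⁻¹
Pressure gradient: |∂P/∂n| = 1100 Pa / 369000 m = 2.98×10⁻³ Pa/m
Geostrophic balance (pressure-gradient force = Coriolis force):
V_g = (1/(fρ)) |∂P/∂n| = 2.98×10⁻³ / (8.15×10⁻⁵ × 0.662) = 55.2 m/s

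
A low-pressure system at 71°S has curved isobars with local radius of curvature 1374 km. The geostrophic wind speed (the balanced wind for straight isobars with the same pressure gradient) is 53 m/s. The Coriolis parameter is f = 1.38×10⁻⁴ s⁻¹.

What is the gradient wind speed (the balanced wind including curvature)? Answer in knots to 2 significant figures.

84 knots

Around a low, centrifugal force acts outward with Coriolis, so pressure-gradient force balances both:
(1/ρ)|∂P/∂n| = fV + V²/R  →  V² + fR·V − fR·V_g = 0
With fR = 1.38×10⁻⁴ × 1374×10³ m = 190 m/s:
V = [−fR + √((fR)² + 4 fR V_g)]/2 = [−190 + √(190² + 4×190×53)]/2 = 43.2 m/s
Subgeostrophic (V < V_g = 53 m/s), as expected around a low.
Converting: 43.2 m/s × 1.944 = 84 knots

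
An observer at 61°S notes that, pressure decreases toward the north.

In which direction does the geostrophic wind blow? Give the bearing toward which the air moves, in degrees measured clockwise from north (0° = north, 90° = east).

The pressure-gradient force points toward the north (bearing 000°).
Geostrophic balance: in the Southern Hemisphere the Coriolis force deflects motion to the left, so the geostrophic wind blows 90° to the left of the pressure-gradient force (low pressure on the right).
Rotating 000° by 90° counterclockwise gives 270° — the wind blows toward the west.

270°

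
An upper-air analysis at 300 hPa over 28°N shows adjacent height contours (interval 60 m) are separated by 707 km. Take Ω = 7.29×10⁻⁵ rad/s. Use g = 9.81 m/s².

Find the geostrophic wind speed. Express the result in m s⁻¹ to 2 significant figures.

Coriolis parameter at 28°N:
f = 2Ω sin φ = 2 × 7.29×10⁻⁵ × sin 28° = 6.84×10⁻⁵ s⁻¹
Height gradient: |∂Z/∂n| = 60 m / 707000 m = 8.49×10⁻⁵
On a pressure surface, geostrophic balance gives V_g = (g/f)|∂Z/∂n|:
V_g = 9.81 × 8.49×10⁻⁵ / 6.84×10⁻⁵ = 12.2 m/s

12 m s⁻¹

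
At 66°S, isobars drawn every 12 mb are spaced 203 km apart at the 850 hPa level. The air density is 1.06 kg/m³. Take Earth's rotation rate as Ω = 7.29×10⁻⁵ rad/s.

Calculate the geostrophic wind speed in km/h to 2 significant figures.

Coriolis parameter at 66°S:
f = 2Ω sin φ = 2 × 7.29×10⁻⁵ × sin 66° = 1.33×10⁻⁴ s⁻¹
Pressure gradient: |∂P/∂n| = 1200 Pa / 203000 m = 5.91×10⁻³ Pa/m
Geostrophic balance (pressure-gradient force = Coriolis force):
V_g = (1/(fρ)) |∂P/∂n| = 5.91×10⁻³ / (1.33×10⁻⁴ × 1.06) = 41.9 m/s
Converting: 41.9 m/s × 3.6 = 150 km/h

150 km/h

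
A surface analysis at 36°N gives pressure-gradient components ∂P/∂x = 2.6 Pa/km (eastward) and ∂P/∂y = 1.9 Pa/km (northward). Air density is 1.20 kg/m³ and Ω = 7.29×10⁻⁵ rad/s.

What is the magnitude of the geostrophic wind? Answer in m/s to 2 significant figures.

Coriolis parameter at 36°N:
f = 2Ω sin φ = 2 × 7.29×10⁻⁵ × sin 36° = 8.57×10⁻⁵ s⁻¹
Component geostrophic relations (x east, y north):
u_g = −(1/(fρ)) ∂P/∂y,  v_g = (1/(fρ)) ∂P/∂x
u_g = −(1.9×10⁻³)/(8.57×10⁻⁵ × 1.20) = −18.5 m/s;  v_g = (2.6×10⁻³)/(8.57×10⁻⁵ × 1.20) = 25.3 m/s
|V_g| = √(u_g² + v_g²) = 31.3 m/s

31 m/s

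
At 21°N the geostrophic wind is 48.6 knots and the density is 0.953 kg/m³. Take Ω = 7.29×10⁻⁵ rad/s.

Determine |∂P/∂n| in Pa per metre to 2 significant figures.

Coriolis parameter at 21°N:
f = 2Ω sin φ = 2 × 7.29×10⁻⁵ × sin 21° = 5.23×10⁻⁵ s⁻¹
Wind speed in SI: 48.6 knots = 25.0 m/s
Geostrophic balance rearranged: |∂P/∂n| = f ρ V_g
|∂P/∂n| = 5.23×10⁻⁵ × 0.953 × 25.0 = 1.24×10⁻³ Pa/m

1.2×10⁻³ Pa/m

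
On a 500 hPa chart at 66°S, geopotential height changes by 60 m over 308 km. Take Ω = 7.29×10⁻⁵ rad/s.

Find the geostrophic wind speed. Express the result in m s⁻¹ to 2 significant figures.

Coriolis parameter at 66°S:
f = 2Ω sin φ = 2 × 7.29×10⁻⁵ × sin 66° = 1.33×10⁻⁴ s⁻¹
Height gradient: |∂Z/∂n| = 60 m / 308000 m = 1.95×10⁻⁴
On a pressure surface, geostrophic balance gives V_g = (g/f)|∂Z/∂n|:
V_g = 9.81 × 1.95×10⁻⁴ / 1.33×10⁻⁴ = 14.3 m/s

14 m s⁻¹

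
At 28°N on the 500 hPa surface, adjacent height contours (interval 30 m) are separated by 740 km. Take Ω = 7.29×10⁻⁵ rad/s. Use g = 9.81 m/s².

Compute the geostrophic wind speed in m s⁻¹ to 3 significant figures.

Coriolis parameter at 28°N:
f = 2Ω sin φ = 2 × 7.29×10⁻⁵ × sin 28° = 6.84×10⁻⁵ s⁻¹
Height gradient: |∂Z/∂n| = 30 m / 740000 m = 4.05×10⁻⁵
On a pressure surface, geostrophic balance gives V_g = (g/f)|∂Z/∂n|:
V_g = 9.81 × 4.05×10⁻⁵ / 6.84×10⁻⁵ = 5.81 m/s

5.81 m s⁻¹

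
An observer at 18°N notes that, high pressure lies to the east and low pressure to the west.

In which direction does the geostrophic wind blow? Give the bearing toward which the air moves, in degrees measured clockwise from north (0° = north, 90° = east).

The pressure-gradient force points toward the west (bearing 270°).
Geostrophic balance: in the Northern Hemisphere the Coriolis force deflects motion to the right, so the geostrophic wind blows 90° to the right of the pressure-gradient force (low pressure on the left).
Rotating 270° by 90° clockwise gives 000° — the wind blows toward the north.

000°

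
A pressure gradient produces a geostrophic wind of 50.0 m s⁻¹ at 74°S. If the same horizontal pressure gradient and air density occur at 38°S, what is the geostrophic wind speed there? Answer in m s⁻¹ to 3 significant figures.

With the same pressure gradient and density, V_g ∝ 1/f ∝ 1/sin φ.
V₂ = V₁ · sin φ₁ / sin φ₂ = 50.0 × sin 74° / sin 38°
V₂ = 50.0 × 0.9613/0.6157 = 78.1 m s⁻¹

78.1 m s⁻¹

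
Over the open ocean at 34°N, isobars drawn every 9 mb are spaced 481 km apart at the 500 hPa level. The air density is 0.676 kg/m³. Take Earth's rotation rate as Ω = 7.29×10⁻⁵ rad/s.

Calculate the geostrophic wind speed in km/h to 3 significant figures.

122 km/h

Coriolis parameter at 34°N:
f = 2Ω sin φ = 2 × 7.29×10⁻⁵ × sin 34° = 8.15×10⁻⁵ s⁻¹
Pressure gradient: |∂P/∂n| = 900 Pa / 481000 m = 1.87×10⁻³ Pa/m
Geostrophic balance (pressure-gradient force = Coriolis force):
V_g = (1/(fρ)) |∂P/∂n| = 1.87×10⁻³ / (8.15×10⁻⁵ × 0.676) = 33.9 m/s
Converting: 33.9 m/s × 3.6 = 122 km/h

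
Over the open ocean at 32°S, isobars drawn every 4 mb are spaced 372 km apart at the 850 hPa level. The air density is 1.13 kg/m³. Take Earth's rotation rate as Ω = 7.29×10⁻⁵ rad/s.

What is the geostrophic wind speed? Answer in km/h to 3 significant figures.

Coriolis parameter at 32°S:
f = 2Ω sin φ = 2 × 7.29×10⁻⁵ × sin 32° = 7.73×10⁻⁵ s⁻¹
Pressure gradient: |∂P/∂n| = 400 Pa / 372000 m = 1.08×10⁻³ Pa/m
Geostrophic balance (pressure-gradient force = Coriolis force):
V_g = (1/(fρ)) |∂P/∂n| = 1.08×10⁻³ / (7.73×10⁻⁵ × 1.13) = 12.3 m/s
Converting: 12.3 m/s × 3.6 = 44.3 km/h

44.3 km/h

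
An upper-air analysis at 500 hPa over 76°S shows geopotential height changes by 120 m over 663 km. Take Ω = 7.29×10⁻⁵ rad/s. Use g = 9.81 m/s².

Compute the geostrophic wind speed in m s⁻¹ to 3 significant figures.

Coriolis parameter at 76°S:
f = 2Ω sin φ = 2 × 7.29×10⁻⁵ × sin 76° = 1.41×10⁻⁴ s⁻¹
Height gradient: |∂Z/∂n| = 120 m / 663000 m = 1.81×10⁻⁴
On a pressure surface, geostrophic balance gives V_g = (g/f)|∂Z/∂n|:
V_g = 9.81 × 1.81×10⁻⁴ / 1.41×10⁻⁴ = 12.6 m/s

12.6 m s⁻¹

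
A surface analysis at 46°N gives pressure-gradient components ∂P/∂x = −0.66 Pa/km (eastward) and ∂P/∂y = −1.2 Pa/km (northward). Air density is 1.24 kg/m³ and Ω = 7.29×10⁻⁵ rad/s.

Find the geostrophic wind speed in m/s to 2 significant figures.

11 m/s

Coriolis parameter at 46°N:
f = 2Ω sin φ = 2 × 7.29×10⁻⁵ × sin 46° = 1.05×10⁻⁴ s⁻¹
Component geostrophic relations (x east, y north):
u_g = −(1/(fρ)) ∂P/∂y,  v_g = (1/(fρ)) ∂P/∂x
u_g = −(−1.2×10⁻³)/(1.05×10⁻⁴ × 1.24) = 9.23 m/s;  v_g = (−0.66×10⁻³)/(1.05×10⁻⁴ × 1.24) = −5.07 m/s
|V_g| = √(u_g² + v_g²) = 10.5 m/s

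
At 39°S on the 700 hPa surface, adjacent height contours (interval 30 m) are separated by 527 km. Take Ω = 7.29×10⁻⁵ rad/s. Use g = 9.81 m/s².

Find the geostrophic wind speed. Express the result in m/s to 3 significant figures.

6.09 m/s

Coriolis parameter at 39°S:
f = 2Ω sin φ = 2 × 7.29×10⁻⁵ × sin 39° = 9.18×10⁻⁵ s⁻¹
Height gradient: |∂Z/∂n| = 30 m / 527000 m = 5.69×10⁻⁵
On a pressure surface, geostrophic balance gives V_g = (g/f)|∂Z/∂n|:
V_g = 9.81 × 5.69×10⁻⁵ / 9.18×10⁻⁵ = 6.09 m/s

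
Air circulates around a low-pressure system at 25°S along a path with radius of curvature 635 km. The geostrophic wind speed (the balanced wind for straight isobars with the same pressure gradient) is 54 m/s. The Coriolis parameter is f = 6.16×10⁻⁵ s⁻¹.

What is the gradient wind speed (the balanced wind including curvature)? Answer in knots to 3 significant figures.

Around a low, centrifugal force acts outward with Coriolis, so pressure-gradient force balances both:
(1/ρ)|∂P/∂n| = fV + V²/R  →  V² + fR·V − fR·V_g = 0
With fR = 6.16×10⁻⁵ × 635×10³ m = 39.1 m/s:
V = [−fR + √((fR)² + 4 fR V_g)]/2 = [−39.1 + √(39.1² + 4×39.1×54)]/2 = 30.4 m/s
Subgeostrophic (V < V_g = 54 m/s), as expected around a low.
Converting: 30.4 m/s × 1.944 = 59.1 knots

59.1 knots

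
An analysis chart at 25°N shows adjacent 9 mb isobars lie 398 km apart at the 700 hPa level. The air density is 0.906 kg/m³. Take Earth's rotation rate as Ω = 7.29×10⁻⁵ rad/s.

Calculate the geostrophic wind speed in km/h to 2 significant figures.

Coriolis parameter at 25°N:
f = 2Ω sin φ = 2 × 7.29×10⁻⁵ × sin 25° = 6.16×10⁻⁵ s⁻¹
Pressure gradient: |∂P/∂n| = 900 Pa / 398000 m = 2.26×10⁻³ Pa/m
Geostrophic balance (pressure-gradient force = Coriolis force):
V_g = (1/(fρ)) |∂P/∂n| = 2.26×10⁻³ / (6.16×10⁻⁵ × 0.906) = 40.5 m/s
Converting: 40.5 m/s × 3.6 = 150 km/h

150 km/h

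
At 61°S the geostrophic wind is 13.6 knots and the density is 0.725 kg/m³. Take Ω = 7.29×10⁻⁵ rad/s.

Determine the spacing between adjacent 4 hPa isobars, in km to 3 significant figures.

618 km

Coriolis parameter at 61°S:
f = 2Ω sin φ = 2 × 7.29×10⁻⁵ × sin 61° = 1.28×10⁻⁴ s⁻¹
Wind speed in SI: 13.6 knots = 7.00 m/s
Geostrophic balance rearranged: |∂P/∂n| = f ρ V_g
|∂P/∂n| = 1.28×10⁻⁴ × 0.725 × 7.00 = 6.47×10⁻⁴ Pa/m
Isobar spacing: Δn = ΔP/|∂P/∂n| = 400 Pa / 6.47×10⁻⁴ Pa/m = 618398 m ≈ 618 km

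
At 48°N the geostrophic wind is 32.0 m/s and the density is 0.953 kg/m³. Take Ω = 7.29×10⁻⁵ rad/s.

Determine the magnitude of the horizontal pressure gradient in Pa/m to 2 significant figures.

Coriolis parameter at 48°N:
f = 2Ω sin φ = 2 × 7.29×10⁻⁵ × sin 48° = 1.08×10⁻⁴ s⁻¹
Geostrophic balance rearranged: |∂P/∂n| = f ρ V_g
|∂P/∂n| = 1.08×10⁻⁴ × 0.953 × 32.0 = 3.30×10⁻³ Pa/m

3.3×10⁻³ Pa/m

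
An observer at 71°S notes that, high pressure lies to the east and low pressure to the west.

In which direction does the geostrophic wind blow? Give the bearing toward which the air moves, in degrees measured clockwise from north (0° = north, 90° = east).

180°

The pressure-gradient force points toward the west (bearing 270°).
Geostrophic balance: in the Southern Hemisphere the Coriolis force deflects motion to the left, so the geostrophic wind blows 90° to the left of the pressure-gradient force (low pressure on the right).
Rotating 270° by 90° counterclockwise gives 180° — the wind blows toward the south.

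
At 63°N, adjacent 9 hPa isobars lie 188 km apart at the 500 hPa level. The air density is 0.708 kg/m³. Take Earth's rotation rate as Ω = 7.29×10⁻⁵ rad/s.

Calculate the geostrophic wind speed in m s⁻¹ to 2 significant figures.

Coriolis parameter at 63°N:
f = 2Ω sin φ = 2 × 7.29×10⁻⁵ × sin 63° = 1.30×10⁻⁴ s⁻¹
Pressure gradient: |∂P/∂n| = 900 Pa / 188000 m = 4.79×10⁻³ Pa/m
Geostrophic balance (pressure-gradient force = Coriolis force):
V_g = (1/(fρ)) |∂P/∂n| = 4.79×10⁻³ / (1.30×10⁻⁴ × 0.708) = 52.0 m/s

52 m s⁻¹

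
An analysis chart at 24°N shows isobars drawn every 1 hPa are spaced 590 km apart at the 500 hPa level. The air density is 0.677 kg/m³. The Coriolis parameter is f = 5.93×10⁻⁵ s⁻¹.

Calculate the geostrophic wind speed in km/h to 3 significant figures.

15.2 km/h

Pressure gradient: |∂P/∂n| = 100 Pa / 590000 m = 1.69×10⁻⁴ Pa/m
Geostrophic balance (pressure-gradient force = Coriolis force):
V_g = (1/(fρ)) |∂P/∂n| = 1.69×10⁻⁴ / (5.93×10⁻⁵ × 0.677) = 4.22 m/s
Converting: 4.22 m/s × 3.6 = 15.2 km/h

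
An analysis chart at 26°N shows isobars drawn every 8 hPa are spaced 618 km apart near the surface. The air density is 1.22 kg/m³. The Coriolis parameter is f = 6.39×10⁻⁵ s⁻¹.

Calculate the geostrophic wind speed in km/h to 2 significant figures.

Pressure gradient: |∂P/∂n| = 800 Pa / 618000 m = 1.29×10⁻³ Pa/m
Geostrophic balance (pressure-gradient force = Coriolis force):
V_g = (1/(fρ)) |∂P/∂n| = 1.29×10⁻³ / (6.39×10⁻⁵ × 1.22) = 16.6 m/s
Converting: 16.6 m/s × 3.6 = 60 km/h

60 km/h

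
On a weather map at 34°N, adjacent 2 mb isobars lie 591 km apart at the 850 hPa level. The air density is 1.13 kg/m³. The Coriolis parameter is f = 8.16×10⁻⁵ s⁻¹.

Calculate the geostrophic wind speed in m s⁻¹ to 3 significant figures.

3.67 m s⁻¹

Pressure gradient: |∂P/∂n| = 200 Pa / 591000 m = 3.38×10⁻⁴ Pa/m
Geostrophic balance (pressure-gradient force = Coriolis force):
V_g = (1/(fρ)) |∂P/∂n| = 3.38×10⁻⁴ / (8.16×10⁻⁵ × 1.13) = 3.67 m/s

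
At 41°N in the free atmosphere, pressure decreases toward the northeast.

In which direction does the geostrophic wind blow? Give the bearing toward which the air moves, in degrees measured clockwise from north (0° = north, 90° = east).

135°

The pressure-gradient force points toward the northeast (bearing 045°).
Geostrophic balance: in the Northern Hemisphere the Coriolis force deflects motion to the right, so the geostrophic wind blows 90° to the right of the pressure-gradient force (low pressure on the left).
Rotating 045° by 90° clockwise gives 135° — the wind blows toward the southeast.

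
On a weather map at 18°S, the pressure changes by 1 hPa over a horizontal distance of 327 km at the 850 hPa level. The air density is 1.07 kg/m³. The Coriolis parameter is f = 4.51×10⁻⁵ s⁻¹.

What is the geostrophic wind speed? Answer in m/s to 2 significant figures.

Pressure gradient: |∂P/∂n| = 100 Pa / 327000 m = 3.06×10⁻⁴ Pa/m
Geostrophic balance (pressure-gradient force = Coriolis force):
V_g = (1/(fρ)) |∂P/∂n| = 3.06×10⁻⁴ / (4.51×10⁻⁵ × 1.07) = 6.34 m/s

6.3 m/s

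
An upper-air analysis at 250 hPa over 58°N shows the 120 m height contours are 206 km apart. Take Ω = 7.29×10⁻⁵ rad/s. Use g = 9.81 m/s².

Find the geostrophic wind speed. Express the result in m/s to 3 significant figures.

Coriolis parameter at 58°N:
f = 2Ω sin φ = 2 × 7.29×10⁻⁵ × sin 58° = 1.24×10⁻⁴ s⁻¹
Height gradient: |∂Z/∂n| = 120 m / 206000 m = 5.83×10⁻⁴
On a pressure surface, geostrophic balance gives V_g = (g/f)|∂Z/∂n|:
V_g = 9.81 × 5.83×10⁻⁴ / 1.24×10⁻⁴ = 46.2 m/s

46.2 m/s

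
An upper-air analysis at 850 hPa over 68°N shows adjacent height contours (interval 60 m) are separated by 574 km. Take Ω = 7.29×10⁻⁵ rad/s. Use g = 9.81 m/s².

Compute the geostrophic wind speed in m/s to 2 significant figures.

Coriolis parameter at 68°N:
f = 2Ω sin φ = 2 × 7.29×10⁻⁵ × sin 68° = 1.35×10⁻⁴ s⁻¹
Height gradient: |∂Z/∂n| = 60 m / 574000 m = 1.05×10⁻⁴
On a pressure surface, geostrophic balance gives V_g = (g/f)|∂Z/∂n|:
V_g = 9.81 × 1.05×10⁻⁴ / 1.35×10⁻⁴ = 7.59 m/s

7.6 m/s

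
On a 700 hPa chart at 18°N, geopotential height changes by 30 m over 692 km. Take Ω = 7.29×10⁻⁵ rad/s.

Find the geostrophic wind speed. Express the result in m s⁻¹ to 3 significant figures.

Coriolis parameter at 18°N:
f = 2Ω sin φ = 2 × 7.29×10⁻⁵ × sin 18° = 4.51×10⁻⁵ s⁻¹
Height gradient: |∂Z/∂n| = 30 m / 692000 m = 4.34×10⁻⁵
On a pressure surface, geostrophic balance gives V_g = (g/f)|∂Z/∂n|:
V_g = 9.81 × 4.34×10⁻⁵ / 4.51×10⁻⁵ = 9.44 m/s

9.44 m s⁻¹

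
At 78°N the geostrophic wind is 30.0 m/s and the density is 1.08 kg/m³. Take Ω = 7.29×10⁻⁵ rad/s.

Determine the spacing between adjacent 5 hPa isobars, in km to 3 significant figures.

Coriolis parameter at 78°N:
f = 2Ω sin φ = 2 × 7.29×10⁻⁵ × sin 78° = 1.43×10⁻⁴ s⁻¹
Geostrophic balance rearranged: |∂P/∂n| = f ρ V_g
|∂P/∂n| = 1.43×10⁻⁴ × 1.08 × 30.0 = 4.62×10⁻³ Pa/m
Isobar spacing: Δn = ΔP/|∂P/∂n| = 500 Pa / 4.62×10⁻³ Pa/m = 108209 m ≈ 108 km

108 km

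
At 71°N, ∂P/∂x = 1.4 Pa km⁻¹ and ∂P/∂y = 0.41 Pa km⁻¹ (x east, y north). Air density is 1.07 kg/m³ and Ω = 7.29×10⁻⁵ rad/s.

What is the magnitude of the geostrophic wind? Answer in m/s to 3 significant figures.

Coriolis parameter at 71°N:
f = 2Ω sin φ = 2 × 7.29×10⁻⁵ × sin 71° = 1.38×10⁻⁴ s⁻¹
Component geostrophic relations (x east, y north):
u_g = −(1/(fρ)) ∂P/∂y,  v_g = (1/(fρ)) ∂P/∂x
u_g = −(0.41×10⁻³)/(1.38×10⁻⁴ × 1.07) = −2.78 m/s;  v_g = (1.4×10⁻³)/(1.38×10⁻⁴ × 1.07) = 9.49 m/s
|V_g| = √(u_g² + v_g²) = 9.89 m/s

9.89 m/s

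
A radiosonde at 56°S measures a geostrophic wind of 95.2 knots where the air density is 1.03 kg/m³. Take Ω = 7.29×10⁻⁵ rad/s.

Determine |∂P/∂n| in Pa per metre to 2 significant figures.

6.1×10⁻³ Pa/m

Coriolis parameter at 56°S:
f = 2Ω sin φ = 2 × 7.29×10⁻⁵ × sin 56° = 1.21×10⁻⁴ s⁻¹
Wind speed in SI: 95.2 knots = 49.0 m/s
Geostrophic balance rearranged: |∂P/∂n| = f ρ V_g
|∂P/∂n| = 1.21×10⁻⁴ × 1.03 × 49.0 = 6.10×10⁻³ Pa/m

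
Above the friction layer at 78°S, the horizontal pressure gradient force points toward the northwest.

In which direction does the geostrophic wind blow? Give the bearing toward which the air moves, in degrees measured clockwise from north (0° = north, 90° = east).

225°

The pressure-gradient force points toward the northwest (bearing 315°).
Geostrophic balance: in the Southern Hemisphere the Coriolis force deflects motion to the left, so the geostrophic wind blows 90° to the left of the pressure-gradient force (low pressure on the right).
Rotating 315° by 90° counterclockwise gives 225° — the wind blows toward the southwest.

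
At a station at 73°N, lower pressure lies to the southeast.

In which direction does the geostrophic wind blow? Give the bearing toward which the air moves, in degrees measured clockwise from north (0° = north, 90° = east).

The pressure-gradient force points toward the southeast (bearing 135°).
Geostrophic balance: in the Northern Hemisphere the Coriolis force deflects motion to the right, so the geostrophic wind blows 90° to the right of the pressure-gradient force (low pressure on the left).
Rotating 135° by 90° clockwise gives 225° — the wind blows toward the southwest.

225°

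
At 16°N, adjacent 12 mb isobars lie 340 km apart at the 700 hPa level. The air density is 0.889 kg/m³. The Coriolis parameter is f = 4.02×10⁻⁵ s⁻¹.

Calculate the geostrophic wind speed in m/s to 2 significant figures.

Pressure gradient: |∂P/∂n| = 1200 Pa / 340000 m = 3.53×10⁻³ Pa/m
Geostrophic balance (pressure-gradient force = Coriolis force):
V_g = (1/(fρ)) |∂P/∂n| = 3.53×10⁻³ / (4.02×10⁻⁵ × 0.889) = 98.8 m/s

99 m/s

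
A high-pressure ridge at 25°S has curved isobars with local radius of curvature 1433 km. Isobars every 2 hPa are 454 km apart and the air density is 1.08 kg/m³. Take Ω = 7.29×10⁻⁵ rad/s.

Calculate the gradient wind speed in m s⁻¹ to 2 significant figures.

7.2 m s⁻¹

Coriolis parameter at 25°S:
f = 2Ω sin φ = 2 × 7.29×10⁻⁵ × sin 25° = 6.16×10⁻⁵ s⁻¹
Pressure gradient: |∂P/∂n| = 200 Pa / 454000 m = 4.41×10⁻⁴ Pa/m
Geostrophic speed: V_g = |∂P/∂n|/(fρ) = 4.41×10⁻⁴/(6.16×10⁻⁵ × 1.08) = 6.62 m/s
Around a high, pressure-gradient force acts outward with centrifugal, so Coriolis balances both:
fV = (1/ρ)|∂P/∂n| + V²/R  →  V² − fR·V + fR·V_g = 0
With fR = 6.16×10⁻⁵ × 1433×10³ m = 88.3 m/s:
V = [fR − √((fR)² − 4 fR V_g)]/2 = [88.3 − √(88.3² − 4×88.3×6.62)]/2 = 7.21 m/s
Supergeostrophic (V > V_g = 6.62 m/s), as expected around a high.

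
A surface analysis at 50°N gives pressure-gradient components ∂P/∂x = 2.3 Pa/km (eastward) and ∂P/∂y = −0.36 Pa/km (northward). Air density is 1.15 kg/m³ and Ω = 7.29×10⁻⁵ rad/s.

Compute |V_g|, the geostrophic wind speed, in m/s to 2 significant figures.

Coriolis parameter at 50°N:
f = 2Ω sin φ = 2 × 7.29×10⁻⁵ × sin 50° = 1.12×10⁻⁴ s⁻¹
Component geostrophic relations (x east, y north):
u_g = −(1/(fρ)) ∂P/∂y,  v_g = (1/(fρ)) ∂P/∂x
u_g = −(−0.36×10⁻³)/(1.12×10⁻⁴ × 1.15) = 2.80 m/s;  v_g = (2.3×10⁻³)/(1.12×10⁻⁴ × 1.15) = 17.9 m/s
|V_g| = √(u_g² + v_g²) = 18.1 m/s

18 m/s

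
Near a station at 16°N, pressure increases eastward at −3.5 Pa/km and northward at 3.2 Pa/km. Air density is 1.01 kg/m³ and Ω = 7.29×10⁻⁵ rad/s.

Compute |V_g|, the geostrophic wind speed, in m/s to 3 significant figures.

117 m/s

Coriolis parameter at 16°N:
f = 2Ω sin φ = 2 × 7.29×10⁻⁵ × sin 16° = 4.02×10⁻⁵ s⁻¹
Component geostrophic relations (x east, y north):
u_g = −(1/(fρ)) ∂P/∂y,  v_g = (1/(fρ)) ∂P/∂x
u_g = −(3.2×10⁻³)/(4.02×10⁻⁵ × 1.01) = −78.8 m/s;  v_g = (−3.5×10⁻³)/(4.02×10⁻⁵ × 1.01) = −86.2 m/s
|V_g| = √(u_g² + v_g²) = 117 m/s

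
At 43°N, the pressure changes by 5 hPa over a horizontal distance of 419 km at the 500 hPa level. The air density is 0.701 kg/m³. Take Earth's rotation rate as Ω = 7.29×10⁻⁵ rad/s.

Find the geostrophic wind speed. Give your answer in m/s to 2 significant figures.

Coriolis parameter at 43°N:
f = 2Ω sin φ = 2 × 7.29×10⁻⁵ × sin 43° = 9.94×10⁻⁵ s⁻¹
Pressure gradient: |∂P/∂n| = 500 Pa / 419000 m = 1.19×10⁻³ Pa/m
Geostrophic balance (pressure-gradient force = Coriolis force):
V_g = (1/(fρ)) |∂P/∂n| = 1.19×10⁻³ / (9.94×10⁻⁵ × 0.701) = 17.1 m/s

17 m/s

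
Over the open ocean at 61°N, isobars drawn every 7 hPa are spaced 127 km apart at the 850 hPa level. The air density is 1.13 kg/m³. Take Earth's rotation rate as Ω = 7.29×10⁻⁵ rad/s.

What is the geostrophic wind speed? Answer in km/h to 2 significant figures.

Coriolis parameter at 61°N:
f = 2Ω sin φ = 2 × 7.29×10⁻⁵ × sin 61° = 1.28×10⁻⁴ s⁻¹
Pressure gradient: |∂P/∂n| = 700 Pa / 127000 m = 5.51×10⁻³ Pa/m
Geostrophic balance (pressure-gradient force = Coriolis force):
V_g = (1/(fρ)) |∂P/∂n| = 5.51×10⁻³ / (1.28×10⁻⁴ × 1.13) = 38.3 m/s
Converting: 38.3 m/s × 3.6 = 140 km/h

140 km/h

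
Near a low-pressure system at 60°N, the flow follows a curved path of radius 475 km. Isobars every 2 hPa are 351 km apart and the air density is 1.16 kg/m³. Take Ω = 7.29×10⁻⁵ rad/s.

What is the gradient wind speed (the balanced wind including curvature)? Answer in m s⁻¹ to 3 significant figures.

Coriolis parameter at 60°N:
f = 2Ω sin φ = 2 × 7.29×10⁻⁵ × sin 60° = 1.26×10⁻⁴ s⁻¹
Pressure gradient: |∂P/∂n| = 200 Pa / 351000 m = 5.70×10⁻⁴ Pa/m
Geostrophic speed: V_g = |∂P/∂n|/(fρ) = 5.70×10⁻⁴/(1.26×10⁻⁴ × 1.16) = 3.89 m/s
Around a low, centrifugal force acts outward with Coriolis, so pressure-gradient force balances both:
(1/ρ)|∂P/∂n| = fV + V²/R  →  V² + fR·V − fR·V_g = 0
With fR = 1.26×10⁻⁴ × 475×10³ m = 60.0 m/s:
V = [−fR + √((fR)² + 4 fR V_g)]/2 = [−60.0 + √(60.0² + 4×60.0×3.89)]/2 = 3.67 m/s
Subgeostrophic (V < V_g = 3.89 m/s), as expected around a low.

3.67 m s⁻¹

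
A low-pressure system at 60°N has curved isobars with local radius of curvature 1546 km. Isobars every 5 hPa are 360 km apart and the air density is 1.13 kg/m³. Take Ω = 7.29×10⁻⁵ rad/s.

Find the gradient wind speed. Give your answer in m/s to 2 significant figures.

Coriolis parameter at 60°N:
f = 2Ω sin φ = 2 × 7.29×10⁻⁵ × sin 60° = 1.26×10⁻⁴ s⁻¹
Pressure gradient: |∂P/∂n| = 500 Pa / 360000 m = 1.39×10⁻³ Pa/m
Geostrophic speed: V_g = |∂P/∂n|/(fρ) = 1.39×10⁻³/(1.26×10⁻⁴ × 1.13) = 9.73 m/s
Around a low, centrifugal force acts outward with Coriolis, so pressure-gradient force balances both:
(1/ρ)|∂P/∂n| = fV + V²/R  →  V² + fR·V − fR·V_g = 0
With fR = 1.26×10⁻⁴ × 1546×10³ m = 195 m/s:
V = [−fR + √((fR)² + 4 fR V_g)]/2 = [−195 + √(195² + 4×195×9.73)]/2 = 9.29 m/s
Subgeostrophic (V < V_g = 9.73 m/s), as expected around a low.

9.3 m/s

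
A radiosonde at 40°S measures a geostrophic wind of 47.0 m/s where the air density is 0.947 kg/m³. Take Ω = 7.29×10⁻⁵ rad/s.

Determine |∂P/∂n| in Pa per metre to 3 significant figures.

Coriolis parameter at 40°S:
f = 2Ω sin φ = 2 × 7.29×10⁻⁵ × sin 40° = 9.37×10⁻⁵ s⁻¹
Geostrophic balance rearranged: |∂P/∂n| = f ρ V_g
|∂P/∂n| = 9.37×10⁻⁵ × 0.947 × 47.0 = 4.17×10⁻³ Pa/m

4.17×10⁻³ Pa/m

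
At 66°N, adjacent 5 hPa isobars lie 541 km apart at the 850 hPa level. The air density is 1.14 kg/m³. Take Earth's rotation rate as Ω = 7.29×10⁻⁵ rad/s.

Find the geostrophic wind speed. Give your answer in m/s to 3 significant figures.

6.09 m/s

Coriolis parameter at 66°N:
f = 2Ω sin φ = 2 × 7.29×10⁻⁵ × sin 66° = 1.33×10⁻⁴ s⁻¹
Pressure gradient: |∂P/∂n| = 500 Pa / 541000 m = 9.24×10⁻⁴ Pa/m
Geostrophic balance (pressure-gradient force = Coriolis force):
V_g = (1/(fρ)) |∂P/∂n| = 9.24×10⁻⁴ / (1.33×10⁻⁴ × 1.14) = 6.09 m/s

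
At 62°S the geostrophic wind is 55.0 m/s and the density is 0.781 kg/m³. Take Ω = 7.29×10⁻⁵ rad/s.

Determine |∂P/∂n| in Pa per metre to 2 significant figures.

5.5×10⁻³ Pa/m

Coriolis parameter at 62°S:
f = 2Ω sin φ = 2 × 7.29×10⁻⁵ × sin 62° = 1.29×10⁻⁴ s⁻¹
Geostrophic balance rearranged: |∂P/∂n| = f ρ V_g
|∂P/∂n| = 1.29×10⁻⁴ × 0.781 × 55.0 = 5.53×10⁻³ Pa/m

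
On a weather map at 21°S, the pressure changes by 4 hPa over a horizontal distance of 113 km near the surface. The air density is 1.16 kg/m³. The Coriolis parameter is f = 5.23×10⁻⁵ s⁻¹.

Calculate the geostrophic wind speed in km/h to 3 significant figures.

Pressure gradient: |∂P/∂n| = 400 Pa / 113000 m = 3.54×10⁻³ Pa/m
Geostrophic balance (pressure-gradient force = Coriolis force):
V_g = (1/(fρ)) |∂P/∂n| = 3.54×10⁻³ / (5.23×10⁻⁵ × 1.16) = 58.3 m/s
Converting: 58.3 m/s × 3.6 = 210 km/h

210 km/h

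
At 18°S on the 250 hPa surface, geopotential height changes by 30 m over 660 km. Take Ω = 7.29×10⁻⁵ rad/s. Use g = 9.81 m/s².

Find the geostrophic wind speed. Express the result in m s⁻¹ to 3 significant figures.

9.90 m s⁻¹

Coriolis parameter at 18°S:
f = 2Ω sin φ = 2 × 7.29×10⁻⁵ × sin 18° = 4.51×10⁻⁵ s⁻¹
Height gradient: |∂Z/∂n| = 30 m / 660000 m = 4.55×10⁻⁵
On a pressure surface, geostrophic balance gives V_g = (g/f)|∂Z/∂n|:
V_g = 9.81 × 4.55×10⁻⁵ / 4.51×10⁻⁵ = 9.90 m/s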